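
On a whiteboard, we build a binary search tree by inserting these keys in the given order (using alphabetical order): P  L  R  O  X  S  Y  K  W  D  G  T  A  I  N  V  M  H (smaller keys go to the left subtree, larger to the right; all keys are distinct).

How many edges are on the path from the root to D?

3

Insert P: tree is empty, so P becomes the root.
Insert L: L < P → go left. Place as left child of P.
Insert R: R > P → go right. Place as right child of P.
Insert O: O < P → go left; O > L → go right. Place as right child of L.
Insert X: X > P → go right; X > R → go right. Place as right child of R.
Insert S: S > P → go right; S > R → go right; S < X → go left. Place as left child of X.
Insert Y: Y > P → go right; Y > R → go right; Y > X → go right. Place as right child of X.
Insert K: K < P → go left; K < L → go left. Place as left child of L.
Insert W: W > P → go right; W > R → go right; W < X → go left; W > S → go right. Place as right child of S.
Insert D: D < P → go left; D < L → go left; D < K → go left. Place as left child of K.
Insert G: G < P → go left; G < L → go left; G < K → go left; G > D → go right. Place as right child of D.
Insert T: T > P → go right; T > R → go right; T < X → go left; T > S → go right; T < W → go left. Place as left child of W.
Insert A: A < P → go left; A < L → go left; A < K → go left; A < D → go left. Place as left child of D.
Insert I: I < P → go left; I < L → go left; I < K → go left; I > D → go right; I > G → go right. Place as right child of G.
Insert N: N < P → go left; N > L → go right; N < O → go left. Place as left child of O.
Insert V: V > P → go right; V > R → go right; V < X → go left; V > S → go right; V < W → go left; V > T → go right. Place as right child of T.
Insert M: M < P → go left; M > L → go right; M < O → go left; M < N → go left. Place as left child of N.
Insert H: H < P → go left; H < L → go left; H < K → go left; H > D → go right; H > G → go right; H < I → go left. Place as left child of I.

Path to D: P → L → K → D, which is 3 edges.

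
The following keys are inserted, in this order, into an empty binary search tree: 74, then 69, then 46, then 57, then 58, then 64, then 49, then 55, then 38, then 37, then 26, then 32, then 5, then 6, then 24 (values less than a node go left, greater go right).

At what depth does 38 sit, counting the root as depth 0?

3

Insert 74: tree is empty, so 74 becomes the root.
Insert 69: 69 < 74 → go left. Place as left child of 74.
Insert 46: 46 < 74 → go left; 46 < 69 → go left. Place as left child of 69.
Insert 57: 57 < 74 → go left; 57 < 69 → go left; 57 > 46 → go right. Place as right child of 46.
Insert 58: 58 < 74 → go left; 58 < 69 → go left; 58 > 46 → go right; 58 > 57 → go right. Place as right child of 57.
Insert 64: 64 < 74 → go left; 64 < 69 → go left; 64 > 46 → go right; 64 > 57 → go right; 64 > 58 → go right. Place as right child of 58.
Insert 49: 49 < 74 → go left; 49 < 69 → go left; 49 > 46 → go right; 49 < 57 → go left. Place as left child of 57.
Insert 55: 55 < 74 → go left; 55 < 69 → go left; 55 > 46 → go right; 55 < 57 → go left; 55 > 49 → go right. Place as right child of 49.
Insert 38: 38 < 74 → go left; 38 < 69 → go left; 38 < 46 → go left. Place as left child of 46.
Insert 37: 37 < 74 → go left; 37 < 69 → go left; 37 < 46 → go left; 37 < 38 → go left. Place as left child of 38.
Insert 26: 26 < 74 → go left; 26 < 69 → go left; 26 < 46 → go left; 26 < 38 → go left; 26 < 37 → go left. Place as left child of 37.
Insert 32: 32 < 74 → go left; 32 < 69 → go left; 32 < 46 → go left; 32 < 38 → go left; 32 < 37 → go left; 32 > 26 → go right. Place as right child of 26.
Insert 5: 5 < 74 → go left; 5 < 69 → go left; 5 < 46 → go left; 5 < 38 → go left; 5 < 37 → go left; 5 < 26 → go left. Place as left child of 26.
Insert 6: 6 < 74 → go left; 6 < 69 → go left; 6 < 46 → go left; 6 < 38 → go left; 6 < 37 → go left; 6 < 26 → go left; 6 > 5 → go right. Place as right child of 5.
Insert 24: 24 < 74 → go left; 24 < 69 → go left; 24 < 46 → go left; 24 < 38 → go left; 24 < 37 → go left; 24 < 26 → go left; 24 > 5 → go right; 24 > 6 → go right. Place as right child of 6.

Path to 38: 74 → 69 → 46 → 38, which is 3 edges.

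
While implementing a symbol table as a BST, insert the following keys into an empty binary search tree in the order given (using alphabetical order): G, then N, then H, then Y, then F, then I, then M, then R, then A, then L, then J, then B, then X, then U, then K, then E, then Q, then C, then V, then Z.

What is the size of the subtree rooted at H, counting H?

6

G: root
N: right child of G (depth 1)
H: left child of N (depth 2)
Y: right child of N (depth 2)
F: left child of G (depth 1)
I: right child of H (depth 3)
M: right child of I (depth 4)
R: left child of Y (depth 3)
A: left child of F (depth 2)
L: left child of M (depth 5)
J: left child of L (depth 6)
B: right child of A (depth 3)
X: right child of R (depth 4)
U: left child of X (depth 5)
K: right child of J (depth 7)
E: right child of B (depth 4)
Q: left child of R (depth 4)
C: left child of E (depth 5)
V: right child of U (depth 6)
Z: right child of Y (depth 3)

Subtree rooted at H contains: H, I, M, L, J, K — 6 nodes.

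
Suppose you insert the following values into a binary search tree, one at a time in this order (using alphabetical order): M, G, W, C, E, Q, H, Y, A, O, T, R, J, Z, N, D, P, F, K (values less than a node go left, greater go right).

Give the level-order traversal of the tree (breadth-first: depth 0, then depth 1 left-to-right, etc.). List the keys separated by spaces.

M G W C H Q Y A E J O T Z D F K N P R

Insert M: tree is empty, so M becomes the root.
Insert G: G < M → go left. Place as left child of M.
Insert W: W > M → go right. Place as right child of M.
Insert C: C < M → go left; C < G → go left. Place as left child of G.
Insert E: E < M → go left; E < G → go left; E > C → go right. Place as right child of C.
Insert Q: Q > M → go right; Q < W → go left. Place as left child of W.
Insert H: H < M → go left; H > G → go right. Place as right child of G.
Insert Y: Y > M → go right; Y > W → go right. Place as right child of W.
Insert A: A < M → go left; A < G → go left; A < C → go left. Place as left child of C.
Insert O: O > M → go right; O < W → go left; O < Q → go left. Place as left child of Q.
Insert T: T > M → go right; T < W → go left; T > Q → go right. Place as right child of Q.
Insert R: R > M → go right; R < W → go left; R > Q → go right; R < T → go left. Place as left child of T.
Insert J: J < M → go left; J > G → go right; J > H → go right. Place as right child of H.
Insert Z: Z > M → go right; Z > W → go right; Z > Y → go right. Place as right child of Y.
Insert N: N > M → go right; N < W → go left; N < Q → go left; N < O → go left. Place as left child of O.
Insert D: D < M → go left; D < G → go left; D > C → go right; D < E → go left. Place as left child of E.
Insert P: P > M → go right; P < W → go left; P < Q → go left; P > O → go right. Place as right child of O.
Insert F: F < M → go left; F < G → go left; F > C → go right; F > E → go right. Place as right child of E.
Insert K: K < M → go left; K > G → go right; K > H → go right; K > J → go right. Place as right child of J.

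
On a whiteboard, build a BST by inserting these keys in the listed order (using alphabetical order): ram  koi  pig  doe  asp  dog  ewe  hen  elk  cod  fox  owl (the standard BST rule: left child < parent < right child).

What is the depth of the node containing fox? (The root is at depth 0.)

ram: root
koi: left child of ram (depth 1)
pig: right child of koi (depth 2)
doe: left child of koi (depth 2)
asp: left child of doe (depth 3)
dog: right child of doe (depth 3)
ewe: right child of dog (depth 4)
hen: right child of ewe (depth 5)
elk: left child of ewe (depth 5)
cod: right child of asp (depth 4)
fox: left child of hen (depth 6)
owl: left child of pig (depth 3)

Path to fox: ram → koi → doe → dog → ewe → hen → fox, which is 6 edges.

6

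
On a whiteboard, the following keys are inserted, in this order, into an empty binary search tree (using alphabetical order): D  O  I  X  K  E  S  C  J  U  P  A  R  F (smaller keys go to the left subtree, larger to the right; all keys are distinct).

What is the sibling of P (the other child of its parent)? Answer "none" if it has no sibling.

U

Insert D: tree is empty, so D becomes the root.
Insert O: O > D → go right. Place as right child of D.
Insert I: I > D → go right; I < O → go left. Place as left child of O.
Insert X: X > D → go right; X > O → go right. Place as right child of O.
Insert K: K > D → go right; K < O → go left; K > I → go right. Place as right child of I.
Insert E: E > D → go right; E < O → go left; E < I → go left. Place as left child of I.
Insert S: S > D → go right; S > O → go right; S < X → go left. Place as left child of X.
Insert C: C < D → go left. Place as left child of D.
Insert J: J > D → go right; J < O → go left; J > I → go right; J < K → go left. Place as left child of K.
Insert U: U > D → go right; U > O → go right; U < X → go left; U > S → go right. Place as right child of S.
Insert P: P > D → go right; P > O → go right; P < X → go left; P < S → go left. Place as left child of S.
Insert A: A < D → go left; A < C → go left. Place as left child of C.
Insert R: R > D → go right; R > O → go right; R < X → go left; R < S → go left; R > P → go right. Place as right child of P.
Insert F: F > D → go right; F < O → go left; F < I → go left; F > E → go right. Place as right child of E.

P's parent is S; the other child of S is U.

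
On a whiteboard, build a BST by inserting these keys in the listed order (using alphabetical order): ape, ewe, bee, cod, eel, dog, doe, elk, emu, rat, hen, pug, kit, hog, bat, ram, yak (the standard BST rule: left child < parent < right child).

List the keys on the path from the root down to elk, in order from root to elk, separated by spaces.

ape ewe bee cod eel elk

Resulting structure (node: left, right):
  ape: L=–, R=ewe
  ewe: L=bee, R=rat
  bee: L=bat, R=cod
  cod: L=–, R=eel
  eel: L=dog, R=elk
  dog: L=doe, R=–
  doe: L=–, R=–
  elk: L=–, R=emu
  emu: L=–, R=–
  rat: L=hen, R=yak
  hen: L=–, R=pug
  pug: L=kit, R=ram
  kit: L=hog, R=–
  hog: L=–, R=–
  bat: L=–, R=–
  ram: L=–, R=–
  yak: L=–, R=–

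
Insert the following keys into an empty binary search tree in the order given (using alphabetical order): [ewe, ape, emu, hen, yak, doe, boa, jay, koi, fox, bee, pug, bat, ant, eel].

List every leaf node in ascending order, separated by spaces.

ant bat eel fox pug

ewe: root
ape: left child of ewe (depth 1)
emu: right child of ape (depth 2)
hen: right child of ewe (depth 1)
yak: right child of hen (depth 2)
doe: left child of emu (depth 3)
boa: left child of doe (depth 4)
jay: left child of yak (depth 3)
koi: right child of jay (depth 4)
fox: left child of hen (depth 2)
bee: left child of boa (depth 5)
pug: right child of koi (depth 5)
bat: left child of bee (depth 6)
ant: left child of ape (depth 2)
eel: right child of doe (depth 4)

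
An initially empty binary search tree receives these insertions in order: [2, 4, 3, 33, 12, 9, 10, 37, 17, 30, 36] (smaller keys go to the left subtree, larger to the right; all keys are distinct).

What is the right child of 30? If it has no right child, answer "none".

none

2: root
4: right child of 2 (depth 1)
3: left child of 4 (depth 2)
33: right child of 4 (depth 2)
12: left child of 33 (depth 3)
9: left child of 12 (depth 4)
10: right child of 9 (depth 5)
37: right child of 33 (depth 3)
17: right child of 12 (depth 4)
30: right child of 17 (depth 5)
36: left child of 37 (depth 4)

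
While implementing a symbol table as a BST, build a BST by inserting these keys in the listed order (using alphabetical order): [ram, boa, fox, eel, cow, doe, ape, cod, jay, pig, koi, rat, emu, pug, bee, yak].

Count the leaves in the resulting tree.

Insert ram: tree is empty, so ram becomes the root.
Insert boa: boa < ram → go left. Place as left child of ram.
Insert fox: fox < ram → go left; fox > boa → go right. Place as right child of boa.
Insert eel: eel < ram → go left; eel > boa → go right; eel < fox → go left. Place as left child of fox.
Insert cow: cow < ram → go left; cow > boa → go right; cow < fox → go left; cow < eel → go left. Place as left child of eel.
Insert doe: doe < ram → go left; doe > boa → go right; doe < fox → go left; doe < eel → go left; doe > cow → go right. Place as right child of cow.
Insert ape: ape < ram → go left; ape < boa → go left. Place as left child of boa.
Insert cod: cod < ram → go left; cod > boa → go right; cod < fox → go left; cod < eel → go left; cod < cow → go left. Place as left child of cow.
Insert jay: jay < ram → go left; jay > boa → go right; jay > fox → go right. Place as right child of fox.
Insert pig: pig < ram → go left; pig > boa → go right; pig > fox → go right; pig > jay → go right. Place as right child of jay.
Insert koi: koi < ram → go left; koi > boa → go right; koi > fox → go right; koi > jay → go right; koi < pig → go left. Place as left child of pig.
Insert rat: rat > ram → go right. Place as right child of ram.
Insert emu: emu < ram → go left; emu > boa → go right; emu < fox → go left; emu > eel → go right. Place as right child of eel.
Insert pug: pug < ram → go left; pug > boa → go right; pug > fox → go right; pug > jay → go right; pug > pig → go right. Place as right child of pig.
Insert bee: bee < ram → go left; bee < boa → go left; bee > ape → go right. Place as right child of ape.
Insert yak: yak > ram → go right; yak > rat → go right. Place as right child of rat.

Leaves: bee, cod, doe, emu, koi, pug, yak — 7 in total.

7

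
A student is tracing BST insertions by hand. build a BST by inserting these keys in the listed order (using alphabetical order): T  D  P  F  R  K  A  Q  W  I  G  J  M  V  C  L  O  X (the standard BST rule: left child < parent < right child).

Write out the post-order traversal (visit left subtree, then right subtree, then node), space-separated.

C A G J I L O M K F Q R P D V X W T

Resulting structure (node: left, right):
  T: L=D, R=W
  D: L=A, R=P
  P: L=F, R=R
  F: L=–, R=K
  R: L=Q, R=–
  K: L=I, R=M
  A: L=–, R=C
  Q: L=–, R=–
  W: L=V, R=X
  I: L=G, R=J
  G: L=–, R=–
  J: L=–, R=–
  M: L=L, R=O
  V: L=–, R=–
  C: L=–, R=–
  L: L=–, R=–
  O: L=–, R=–
  X: L=–, R=–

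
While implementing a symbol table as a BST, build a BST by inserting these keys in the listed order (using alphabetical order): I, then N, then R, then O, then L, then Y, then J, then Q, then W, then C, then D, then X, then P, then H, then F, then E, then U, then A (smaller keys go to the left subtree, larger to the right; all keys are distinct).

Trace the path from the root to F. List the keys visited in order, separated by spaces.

I C D H F

I: root
N: right child of I (depth 1)
R: right child of N (depth 2)
O: left child of R (depth 3)
L: left child of N (depth 2)
Y: right child of R (depth 3)
J: left child of L (depth 3)
Q: right child of O (depth 4)
W: left child of Y (depth 4)
C: left child of I (depth 1)
D: right child of C (depth 2)
X: right child of W (depth 5)
P: left child of Q (depth 5)
H: right child of D (depth 3)
F: left child of H (depth 4)
E: left child of F (depth 5)
U: left child of W (depth 5)
A: left child of C (depth 2)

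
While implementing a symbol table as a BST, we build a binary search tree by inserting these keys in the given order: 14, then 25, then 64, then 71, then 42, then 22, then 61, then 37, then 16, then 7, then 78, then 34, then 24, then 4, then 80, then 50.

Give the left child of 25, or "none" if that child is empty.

22

14: root
25: right child of 14 (depth 1)
64: right child of 25 (depth 2)
71: right child of 64 (depth 3)
42: left child of 64 (depth 3)
22: left child of 25 (depth 2)
61: right child of 42 (depth 4)
37: left child of 42 (depth 4)
16: left child of 22 (depth 3)
7: left child of 14 (depth 1)
78: right child of 71 (depth 4)
34: left child of 37 (depth 5)
24: right child of 22 (depth 3)
4: left child of 7 (depth 2)
80: right child of 78 (depth 5)
50: left child of 61 (depth 5)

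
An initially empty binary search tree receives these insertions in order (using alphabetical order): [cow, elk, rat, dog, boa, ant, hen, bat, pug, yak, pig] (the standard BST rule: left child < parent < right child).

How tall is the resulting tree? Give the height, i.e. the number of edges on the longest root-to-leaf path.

5

Insert cow: tree is empty, so cow becomes the root.
Insert elk: elk > cow → go right. Place as right child of cow.
Insert rat: rat > cow → go right; rat > elk → go right. Place as right child of elk.
Insert dog: dog > cow → go right; dog < elk → go left. Place as left child of elk.
Insert boa: boa < cow → go left. Place as left child of cow.
Insert ant: ant < cow → go left; ant < boa → go left. Place as left child of boa.
Insert hen: hen > cow → go right; hen > elk → go right; hen < rat → go left. Place as left child of rat.
Insert bat: bat < cow → go left; bat < boa → go left; bat > ant → go right. Place as right child of ant.
Insert pug: pug > cow → go right; pug > elk → go right; pug < rat → go left; pug > hen → go right. Place as right child of hen.
Insert yak: yak > cow → go right; yak > elk → go right; yak > rat → go right. Place as right child of rat.
Insert pig: pig > cow → go right; pig > elk → go right; pig < rat → go left; pig > hen → go right; pig < pug → go left. Place as left child of pug.

The deepest node is pig at depth 5.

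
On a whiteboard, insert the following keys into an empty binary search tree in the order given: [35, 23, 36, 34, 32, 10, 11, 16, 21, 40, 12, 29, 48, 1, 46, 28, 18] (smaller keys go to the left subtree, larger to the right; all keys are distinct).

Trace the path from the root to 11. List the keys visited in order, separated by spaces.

35 23 10 11

Resulting structure (node: left, right):
  35: L=23, R=36
  23: L=10, R=34
  36: L=–, R=40
  34: L=32, R=–
  32: L=29, R=–
  10: L=1, R=11
  11: L=–, R=16
  16: L=12, R=21
  21: L=18, R=–
  40: L=–, R=48
  12: L=–, R=–
  29: L=28, R=–
  48: L=46, R=–
  1: L=–, R=–
  46: L=–, R=–
  28: L=–, R=–
  18: L=–, R=–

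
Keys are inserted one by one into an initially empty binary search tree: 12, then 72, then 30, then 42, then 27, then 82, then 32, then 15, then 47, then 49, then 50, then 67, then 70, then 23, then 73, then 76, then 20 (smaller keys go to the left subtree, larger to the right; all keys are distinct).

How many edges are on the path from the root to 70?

Resulting structure (node: left, right):
  12: L=–, R=72
  72: L=30, R=82
  30: L=27, R=42
  42: L=32, R=47
  27: L=15, R=–
  82: L=73, R=–
  32: L=–, R=–
  15: L=–, R=23
  47: L=–, R=49
  49: L=–, R=50
  50: L=–, R=67
  67: L=–, R=70
  70: L=–, R=–
  23: L=20, R=–
  73: L=–, R=76
  76: L=–, R=–
  20: L=–, R=–

Path to 70: 12 → 72 → 30 → 42 → 47 → 49 → 50 → 67 → 70, which is 8 edges.

8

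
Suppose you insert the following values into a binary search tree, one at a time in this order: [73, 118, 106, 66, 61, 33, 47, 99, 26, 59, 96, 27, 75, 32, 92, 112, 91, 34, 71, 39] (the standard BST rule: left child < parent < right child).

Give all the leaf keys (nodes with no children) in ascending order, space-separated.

Insert 73: tree is empty, so 73 becomes the root.
Insert 118: 118 > 73 → go right. Place as right child of 73.
Insert 106: 106 > 73 → go right; 106 < 118 → go left. Place as left child of 118.
Insert 66: 66 < 73 → go left. Place as left child of 73.
Insert 61: 61 < 73 → go left; 61 < 66 → go left. Place as left child of 66.
Insert 33: 33 < 73 → go left; 33 < 66 → go left; 33 < 61 → go left. Place as left child of 61.
Insert 47: 47 < 73 → go left; 47 < 66 → go left; 47 < 61 → go left; 47 > 33 → go right. Place as right child of 33.
Insert 99: 99 > 73 → go right; 99 < 118 → go left; 99 < 106 → go left. Place as left child of 106.
Insert 26: 26 < 73 → go left; 26 < 66 → go left; 26 < 61 → go left; 26 < 33 → go left. Place as left child of 33.
Insert 59: 59 < 73 → go left; 59 < 66 → go left; 59 < 61 → go left; 59 > 33 → go right; 59 > 47 → go right. Place as right child of 47.
Insert 96: 96 > 73 → go right; 96 < 118 → go left; 96 < 106 → go left; 96 < 99 → go left. Place as left child of 99.
Insert 27: 27 < 73 → go left; 27 < 66 → go left; 27 < 61 → go left; 27 < 33 → go left; 27 > 26 → go right. Place as right child of 26.
Insert 75: 75 > 73 → go right; 75 < 118 → go left; 75 < 106 → go left; 75 < 99 → go left; 75 < 96 → go left. Place as left child of 96.
Insert 32: 32 < 73 → go left; 32 < 66 → go left; 32 < 61 → go left; 32 < 33 → go left; 32 > 26 → go right; 32 > 27 → go right. Place as right child of 27.
Insert 92: 92 > 73 → go right; 92 < 118 → go left; 92 < 106 → go left; 92 < 99 → go left; 92 < 96 → go left; 92 > 75 → go right. Place as right child of 75.
Insert 112: 112 > 73 → go right; 112 < 118 → go left; 112 > 106 → go right. Place as right child of 106.
Insert 91: 91 > 73 → go right; 91 < 118 → go left; 91 < 106 → go left; 91 < 99 → go left; 91 < 96 → go left; 91 > 75 → go right; 91 < 92 → go left. Place as left child of 92.
Insert 34: 34 < 73 → go left; 34 < 66 → go left; 34 < 61 → go left; 34 > 33 → go right; 34 < 47 → go left. Place as left child of 47.
Insert 71: 71 < 73 → go left; 71 > 66 → go right. Place as right child of 66.
Insert 39: 39 < 73 → go left; 39 < 66 → go left; 39 < 61 → go left; 39 > 33 → go right; 39 < 47 → go left; 39 > 34 → go right. Place as right child of 34.

32 39 59 71 91 112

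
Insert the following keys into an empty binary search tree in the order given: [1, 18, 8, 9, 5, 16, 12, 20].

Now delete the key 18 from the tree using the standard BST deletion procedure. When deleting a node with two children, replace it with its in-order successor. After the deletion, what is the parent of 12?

Resulting structure (node: left, right):
  1: L=–, R=18
  18: L=8, R=20
  8: L=5, R=9
  9: L=–, R=16
  5: L=–, R=–
  16: L=12, R=–
  12: L=–, R=–
  20: L=–, R=–

Delete 18 (two children — replace with in-order successor).
After deletion, 12's parent is 16.

16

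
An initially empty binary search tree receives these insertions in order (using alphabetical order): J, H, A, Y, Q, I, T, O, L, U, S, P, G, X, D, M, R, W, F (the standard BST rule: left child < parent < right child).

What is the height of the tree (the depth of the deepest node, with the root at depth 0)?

J: root
H: left child of J (depth 1)
A: left child of H (depth 2)
Y: right child of J (depth 1)
Q: left child of Y (depth 2)
I: right child of H (depth 2)
T: right child of Q (depth 3)
O: left child of Q (depth 3)
L: left child of O (depth 4)
U: right child of T (depth 4)
S: left child of T (depth 4)
P: right child of O (depth 4)
G: right child of A (depth 3)
X: right child of U (depth 5)
D: left child of G (depth 4)
M: right child of L (depth 5)
R: left child of S (depth 5)
W: left child of X (depth 6)
F: right child of D (depth 5)

The deepest node is W at depth 6.

6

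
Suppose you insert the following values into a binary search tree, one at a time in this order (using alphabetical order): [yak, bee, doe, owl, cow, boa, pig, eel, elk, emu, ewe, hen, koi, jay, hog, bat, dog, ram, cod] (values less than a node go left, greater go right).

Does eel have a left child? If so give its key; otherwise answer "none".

dog

Insert yak: tree is empty, so yak becomes the root.
Insert bee: bee < yak → go left. Place as left child of yak.
Insert doe: doe < yak → go left; doe > bee → go right. Place as right child of bee.
Insert owl: owl < yak → go left; owl > bee → go right; owl > doe → go right. Place as right child of doe.
Insert cow: cow < yak → go left; cow > bee → go right; cow < doe → go left. Place as left child of doe.
Insert boa: boa < yak → go left; boa > bee → go right; boa < doe → go left; boa < cow → go left. Place as left child of cow.
Insert pig: pig < yak → go left; pig > bee → go right; pig > doe → go right; pig > owl → go right. Place as right child of owl.
Insert eel: eel < yak → go left; eel > bee → go right; eel > doe → go right; eel < owl → go left. Place as left child of owl.
Insert elk: elk < yak → go left; elk > bee → go right; elk > doe → go right; elk < owl → go left; elk > eel → go right. Place as right child of eel.
Insert emu: emu < yak → go left; emu > bee → go right; emu > doe → go right; emu < owl → go left; emu > eel → go right; emu > elk → go right. Place as right child of elk.
Insert ewe: ewe < yak → go left; ewe > bee → go right; ewe > doe → go right; ewe < owl → go left; ewe > eel → go right; ewe > elk → go right; ewe > emu → go right. Place as right child of emu.
Insert hen: hen < yak → go left; hen > bee → go right; hen > doe → go right; hen < owl → go left; hen > eel → go right; hen > elk → go right; hen > emu → go right; hen > ewe → go right. Place as right child of ewe.
Insert koi: koi < yak → go left; koi > bee → go right; koi > doe → go right; koi < owl → go left; koi > eel → go right; koi > elk → go right; koi > emu → go right; koi > ewe → go right; koi > hen → go right. Place as right child of hen.
Insert jay: jay < yak → go left; jay > bee → go right; jay > doe → go right; jay < owl → go left; jay > eel → go right; jay > elk → go right; jay > emu → go right; jay > ewe → go right; jay > hen → go right; jay < koi → go left. Place as left child of koi.
Insert hog: hog < yak → go left; hog > bee → go right; hog > doe → go right; hog < owl → go left; hog > eel → go right; hog > elk → go right; hog > emu → go right; hog > ewe → go right; hog > hen → go right; hog < koi → go left; hog < jay → go left. Place as left child of jay.
Insert bat: bat < yak → go left; bat < bee → go left. Place as left child of bee.
Insert dog: dog < yak → go left; dog > bee → go right; dog > doe → go right; dog < owl → go left; dog < eel → go left. Place as left child of eel.
Insert ram: ram < yak → go left; ram > bee → go right; ram > doe → go right; ram > owl → go right; ram > pig → go right. Place as right child of pig.
Insert cod: cod < yak → go left; cod > bee → go right; cod < doe → go left; cod < cow → go left; cod > boa → go right. Place as right child of boa.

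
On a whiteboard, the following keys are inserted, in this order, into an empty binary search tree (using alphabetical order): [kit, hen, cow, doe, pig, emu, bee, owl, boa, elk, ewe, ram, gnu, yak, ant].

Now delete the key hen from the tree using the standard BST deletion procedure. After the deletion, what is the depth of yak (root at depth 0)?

3

kit: root
hen: left child of kit (depth 1)
cow: left child of hen (depth 2)
doe: right child of cow (depth 3)
pig: right child of kit (depth 1)
emu: right child of doe (depth 4)
bee: left child of cow (depth 3)
owl: left child of pig (depth 2)
boa: right child of bee (depth 4)
elk: left child of emu (depth 5)
ewe: right child of emu (depth 5)
ram: right child of pig (depth 2)
gnu: right child of ewe (depth 6)
yak: right child of ram (depth 3)
ant: left child of bee (depth 4)

Delete hen (at most one child — splice it out).
After deletion, path to yak: kit → pig → ram → yak.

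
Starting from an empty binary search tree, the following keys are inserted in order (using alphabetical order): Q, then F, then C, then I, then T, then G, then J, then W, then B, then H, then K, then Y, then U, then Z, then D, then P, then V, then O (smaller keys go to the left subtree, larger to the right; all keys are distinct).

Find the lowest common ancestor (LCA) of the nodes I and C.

F

Insert Q: tree is empty, so Q becomes the root.
Insert F: F < Q → go left. Place as left child of Q.
Insert C: C < Q → go left; C < F → go left. Place as left child of F.
Insert I: I < Q → go left; I > F → go right. Place as right child of F.
Insert T: T > Q → go right. Place as right child of Q.
Insert G: G < Q → go left; G > F → go right; G < I → go left. Place as left child of I.
Insert J: J < Q → go left; J > F → go right; J > I → go right. Place as right child of I.
Insert W: W > Q → go right; W > T → go right. Place as right child of T.
Insert B: B < Q → go left; B < F → go left; B < C → go left. Place as left child of C.
Insert H: H < Q → go left; H > F → go right; H < I → go left; H > G → go right. Place as right child of G.
Insert K: K < Q → go left; K > F → go right; K > I → go right; K > J → go right. Place as right child of J.
Insert Y: Y > Q → go right; Y > T → go right; Y > W → go right. Place as right child of W.
Insert U: U > Q → go right; U > T → go right; U < W → go left. Place as left child of W.
Insert Z: Z > Q → go right; Z > T → go right; Z > W → go right; Z > Y → go right. Place as right child of Y.
Insert D: D < Q → go left; D < F → go left; D > C → go right. Place as right child of C.
Insert P: P < Q → go left; P > F → go right; P > I → go right; P > J → go right; P > K → go right. Place as right child of K.
Insert V: V > Q → go right; V > T → go right; V < W → go left; V > U → go right. Place as right child of U.
Insert O: O < Q → go left; O > F → go right; O > I → go right; O > J → go right; O > K → go right; O < P → go left. Place as left child of P.

Path to I: Q → F → I
Path to C: Q → F → C
The paths share a prefix ending at F, then split left and right.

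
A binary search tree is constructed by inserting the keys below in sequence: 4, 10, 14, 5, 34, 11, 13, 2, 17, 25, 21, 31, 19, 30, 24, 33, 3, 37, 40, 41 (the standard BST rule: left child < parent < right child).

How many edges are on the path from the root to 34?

3

Insert 4: tree is empty, so 4 becomes the root.
Insert 10: 10 > 4 → go right. Place as right child of 4.
Insert 14: 14 > 4 → go right; 14 > 10 → go right. Place as right child of 10.
Insert 5: 5 > 4 → go right; 5 < 10 → go left. Place as left child of 10.
Insert 34: 34 > 4 → go right; 34 > 10 → go right; 34 > 14 → go right. Place as right child of 14.
Insert 11: 11 > 4 → go right; 11 > 10 → go right; 11 < 14 → go left. Place as left child of 14.
Insert 13: 13 > 4 → go right; 13 > 10 → go right; 13 < 14 → go left; 13 > 11 → go right. Place as right child of 11.
Insert 2: 2 < 4 → go left. Place as left child of 4.
Insert 17: 17 > 4 → go right; 17 > 10 → go right; 17 > 14 → go right; 17 < 34 → go left. Place as left child of 34.
Insert 25: 25 > 4 → go right; 25 > 10 → go right; 25 > 14 → go right; 25 < 34 → go left; 25 > 17 → go right. Place as right child of 17.
Insert 21: 21 > 4 → go right; 21 > 10 → go right; 21 > 14 → go right; 21 < 34 → go left; 21 > 17 → go right; 21 < 25 → go left. Place as left child of 25.
Insert 31: 31 > 4 → go right; 31 > 10 → go right; 31 > 14 → go right; 31 < 34 → go left; 31 > 17 → go right; 31 > 25 → go right. Place as right child of 25.
Insert 19: 19 > 4 → go right; 19 > 10 → go right; 19 > 14 → go right; 19 < 34 → go left; 19 > 17 → go right; 19 < 25 → go left; 19 < 21 → go left. Place as left child of 21.
Insert 30: 30 > 4 → go right; 30 > 10 → go right; 30 > 14 → go right; 30 < 34 → go left; 30 > 17 → go right; 30 > 25 → go right; 30 < 31 → go left. Place as left child of 31.
Insert 24: 24 > 4 → go right; 24 > 10 → go right; 24 > 14 → go right; 24 < 34 → go left; 24 > 17 → go right; 24 < 25 → go left; 24 > 21 → go right. Place as right child of 21.
Insert 33: 33 > 4 → go right; 33 > 10 → go right; 33 > 14 → go right; 33 < 34 → go left; 33 > 17 → go right; 33 > 25 → go right; 33 > 31 → go right. Place as right child of 31.
Insert 3: 3 < 4 → go left; 3 > 2 → go right. Place as right child of 2.
Insert 37: 37 > 4 → go right; 37 > 10 → go right; 37 > 14 → go right; 37 > 34 → go right. Place as right child of 34.
Insert 40: 40 > 4 → go right; 40 > 10 → go right; 40 > 14 → go right; 40 > 34 → go right; 40 > 37 → go right. Place as right child of 37.
Insert 41: 41 > 4 → go right; 41 > 10 → go right; 41 > 14 → go right; 41 > 34 → go right; 41 > 37 → go right; 41 > 40 → go right. Place as right child of 40.

Path to 34: 4 → 10 → 14 → 34, which is 3 edges.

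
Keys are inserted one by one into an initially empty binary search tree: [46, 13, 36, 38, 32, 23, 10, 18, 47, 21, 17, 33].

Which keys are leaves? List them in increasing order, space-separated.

10 17 21 33 38 47

46: root
13: left child of 46 (depth 1)
36: right child of 13 (depth 2)
38: right child of 36 (depth 3)
32: left child of 36 (depth 3)
23: left child of 32 (depth 4)
10: left child of 13 (depth 2)
18: left child of 23 (depth 5)
47: right child of 46 (depth 1)
21: right child of 18 (depth 6)
17: left child of 18 (depth 6)
33: right child of 32 (depth 4)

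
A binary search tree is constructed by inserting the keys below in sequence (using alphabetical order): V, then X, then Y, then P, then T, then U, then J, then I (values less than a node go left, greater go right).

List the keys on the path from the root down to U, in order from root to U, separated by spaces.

Resulting structure (node: left, right):
  V: L=P, R=X
  X: L=–, R=Y
  Y: L=–, R=–
  P: L=J, R=T
  T: L=–, R=U
  U: L=–, R=–
  J: L=I, R=–
  I: L=–, R=–

V P T U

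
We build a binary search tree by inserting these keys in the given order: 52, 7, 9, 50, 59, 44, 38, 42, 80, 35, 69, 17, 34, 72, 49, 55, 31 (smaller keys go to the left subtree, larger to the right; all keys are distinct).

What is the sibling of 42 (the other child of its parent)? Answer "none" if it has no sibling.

Insert 52: tree is empty, so 52 becomes the root.
Insert 7: 7 < 52 → go left. Place as left child of 52.
Insert 9: 9 < 52 → go left; 9 > 7 → go right. Place as right child of 7.
Insert 50: 50 < 52 → go left; 50 > 7 → go right; 50 > 9 → go right. Place as right child of 9.
Insert 59: 59 > 52 → go right. Place as right child of 52.
Insert 44: 44 < 52 → go left; 44 > 7 → go right; 44 > 9 → go right; 44 < 50 → go left. Place as left child of 50.
Insert 38: 38 < 52 → go left; 38 > 7 → go right; 38 > 9 → go right; 38 < 50 → go left; 38 < 44 → go left. Place as left child of 44.
Insert 42: 42 < 52 → go left; 42 > 7 → go right; 42 > 9 → go right; 42 < 50 → go left; 42 < 44 → go left; 42 > 38 → go right. Place as right child of 38.
Insert 80: 80 > 52 → go right; 80 > 59 → go right. Place as right child of 59.
Insert 35: 35 < 52 → go left; 35 > 7 → go right; 35 > 9 → go right; 35 < 50 → go left; 35 < 44 → go left; 35 < 38 → go left. Place as left child of 38.
Insert 69: 69 > 52 → go right; 69 > 59 → go right; 69 < 80 → go left. Place as left child of 80.
Insert 17: 17 < 52 → go left; 17 > 7 → go right; 17 > 9 → go right; 17 < 50 → go left; 17 < 44 → go left; 17 < 38 → go left; 17 < 35 → go left. Place as left child of 35.
Insert 34: 34 < 52 → go left; 34 > 7 → go right; 34 > 9 → go right; 34 < 50 → go left; 34 < 44 → go left; 34 < 38 → go left; 34 < 35 → go left; 34 > 17 → go right. Place as right child of 17.
Insert 72: 72 > 52 → go right; 72 > 59 → go right; 72 < 80 → go left; 72 > 69 → go right. Place as right child of 69.
Insert 49: 49 < 52 → go left; 49 > 7 → go right; 49 > 9 → go right; 49 < 50 → go left; 49 > 44 → go right. Place as right child of 44.
Insert 55: 55 > 52 → go right; 55 < 59 → go left. Place as left child of 59.
Insert 31: 31 < 52 → go left; 31 > 7 → go right; 31 > 9 → go right; 31 < 50 → go left; 31 < 44 → go left; 31 < 38 → go left; 31 < 35 → go left; 31 > 17 → go right; 31 < 34 → go left. Place as left child of 34.

42's parent is 38; the other child of 38 is 35.

35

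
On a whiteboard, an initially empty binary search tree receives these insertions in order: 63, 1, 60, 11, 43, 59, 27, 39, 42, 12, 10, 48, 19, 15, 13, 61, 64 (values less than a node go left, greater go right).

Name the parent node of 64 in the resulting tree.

63: root
1: left child of 63 (depth 1)
60: right child of 1 (depth 2)
11: left child of 60 (depth 3)
43: right child of 11 (depth 4)
59: right child of 43 (depth 5)
27: left child of 43 (depth 5)
39: right child of 27 (depth 6)
42: right child of 39 (depth 7)
12: left child of 27 (depth 6)
10: left child of 11 (depth 4)
48: left child of 59 (depth 6)
19: right child of 12 (depth 7)
15: left child of 19 (depth 8)
13: left child of 15 (depth 9)
61: right child of 60 (depth 3)
64: right child of 63 (depth 1)

63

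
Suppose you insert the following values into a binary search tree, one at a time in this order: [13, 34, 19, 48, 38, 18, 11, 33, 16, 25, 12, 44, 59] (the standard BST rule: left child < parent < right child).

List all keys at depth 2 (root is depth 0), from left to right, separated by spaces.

12 19 48

13: root
34: right child of 13 (depth 1)
19: left child of 34 (depth 2)
48: right child of 34 (depth 2)
38: left child of 48 (depth 3)
18: left child of 19 (depth 3)
11: left child of 13 (depth 1)
33: right child of 19 (depth 3)
16: left child of 18 (depth 4)
25: left child of 33 (depth 4)
12: right child of 11 (depth 2)
44: right child of 38 (depth 4)
59: right child of 48 (depth 3)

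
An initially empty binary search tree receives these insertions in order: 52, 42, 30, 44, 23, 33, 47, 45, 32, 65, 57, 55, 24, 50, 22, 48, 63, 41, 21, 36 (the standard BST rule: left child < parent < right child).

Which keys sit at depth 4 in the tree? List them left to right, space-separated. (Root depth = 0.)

22 24 32 41 45 50

Resulting structure (node: left, right):
  52: L=42, R=65
  42: L=30, R=44
  30: L=23, R=33
  44: L=–, R=47
  23: L=22, R=24
  33: L=32, R=41
  47: L=45, R=50
  45: L=–, R=–
  32: L=–, R=–
  65: L=57, R=–
  57: L=55, R=63
  55: L=–, R=–
  24: L=–, R=–
  50: L=48, R=–
  22: L=21, R=–
  48: L=–, R=–
  63: L=–, R=–
  41: L=36, R=–
  21: L=–, R=–
  36: L=–, R=–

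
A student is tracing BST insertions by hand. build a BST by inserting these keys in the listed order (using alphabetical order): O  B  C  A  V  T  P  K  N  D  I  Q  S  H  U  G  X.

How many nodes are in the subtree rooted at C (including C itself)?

7

O: root
B: left child of O (depth 1)
C: right child of B (depth 2)
A: left child of B (depth 2)
V: right child of O (depth 1)
T: left child of V (depth 2)
P: left child of T (depth 3)
K: right child of C (depth 3)
N: right child of K (depth 4)
D: left child of K (depth 4)
I: right child of D (depth 5)
Q: right child of P (depth 4)
S: right child of Q (depth 5)
H: left child of I (depth 6)
U: right child of T (depth 3)
G: left child of H (depth 7)
X: right child of V (depth 2)

Subtree rooted at C contains: C, K, D, I, H, G, N — 7 nodes.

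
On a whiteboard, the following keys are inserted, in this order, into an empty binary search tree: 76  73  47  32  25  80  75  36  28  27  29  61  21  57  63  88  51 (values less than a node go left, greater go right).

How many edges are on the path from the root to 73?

1

Insert 76: tree is empty, so 76 becomes the root.
Insert 73: 73 < 76 → go left. Place as left child of 76.
Insert 47: 47 < 76 → go left; 47 < 73 → go left. Place as left child of 73.
Insert 32: 32 < 76 → go left; 32 < 73 → go left; 32 < 47 → go left. Place as left child of 47.
Insert 25: 25 < 76 → go left; 25 < 73 → go left; 25 < 47 → go left; 25 < 32 → go left. Place as left child of 32.
Insert 80: 80 > 76 → go right. Place as right child of 76.
Insert 75: 75 < 76 → go left; 75 > 73 → go right. Place as right child of 73.
Insert 36: 36 < 76 → go left; 36 < 73 → go left; 36 < 47 → go left; 36 > 32 → go right. Place as right child of 32.
Insert 28: 28 < 76 → go left; 28 < 73 → go left; 28 < 47 → go left; 28 < 32 → go left; 28 > 25 → go right. Place as right child of 25.
Insert 27: 27 < 76 → go left; 27 < 73 → go left; 27 < 47 → go left; 27 < 32 → go left; 27 > 25 → go right; 27 < 28 → go left. Place as left child of 28.
Insert 29: 29 < 76 → go left; 29 < 73 → go left; 29 < 47 → go left; 29 < 32 → go left; 29 > 25 → go right; 29 > 28 → go right. Place as right child of 28.
Insert 61: 61 < 76 → go left; 61 < 73 → go left; 61 > 47 → go right. Place as right child of 47.
Insert 21: 21 < 76 → go left; 21 < 73 → go left; 21 < 47 → go left; 21 < 32 → go left; 21 < 25 → go left. Place as left child of 25.
Insert 57: 57 < 76 → go left; 57 < 73 → go left; 57 > 47 → go right; 57 < 61 → go left. Place as left child of 61.
Insert 63: 63 < 76 → go left; 63 < 73 → go left; 63 > 47 → go right; 63 > 61 → go right. Place as right child of 61.
Insert 88: 88 > 76 → go right; 88 > 80 → go right. Place as right child of 80.
Insert 51: 51 < 76 → go left; 51 < 73 → go left; 51 > 47 → go right; 51 < 61 → go left; 51 < 57 → go left. Place as left child of 57.

Path to 73: 76 → 73, which is 1 edge.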